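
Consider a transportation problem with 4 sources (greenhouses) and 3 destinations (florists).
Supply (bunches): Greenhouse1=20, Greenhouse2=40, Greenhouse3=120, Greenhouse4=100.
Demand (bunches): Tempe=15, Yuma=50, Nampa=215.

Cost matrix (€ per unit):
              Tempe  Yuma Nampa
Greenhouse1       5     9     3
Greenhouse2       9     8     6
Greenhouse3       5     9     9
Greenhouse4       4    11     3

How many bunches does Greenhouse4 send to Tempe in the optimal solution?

0

Solving gives:
  Greenhouse1–Nampa: 20 × €3 = €60
  Greenhouse2–Nampa: 40 × €6 = €240
  Greenhouse3–Tempe: 15 × €5 = €75
  Greenhouse3–Yuma: 50 × €9 = €450
  Greenhouse3–Nampa: 55 × €9 = €495
  Greenhouse4–Nampa: 100 × €3 = €300
Total cost = €1620.
The route Greenhouse4→Tempe is not used.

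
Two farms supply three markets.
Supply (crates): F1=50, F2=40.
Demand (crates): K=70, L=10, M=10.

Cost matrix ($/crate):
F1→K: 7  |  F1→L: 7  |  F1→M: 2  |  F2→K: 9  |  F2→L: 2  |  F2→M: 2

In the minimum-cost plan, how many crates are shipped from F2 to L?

10

The minimum-cost plan:
  F1→K: 50 × $7 = $350
  F2→K: 20 × $9 = $180
  F2→L: 10 × $2 = $20
  F2→M: 10 × $2 = $20
Total cost = $570.
So F2→L carries 10 crates.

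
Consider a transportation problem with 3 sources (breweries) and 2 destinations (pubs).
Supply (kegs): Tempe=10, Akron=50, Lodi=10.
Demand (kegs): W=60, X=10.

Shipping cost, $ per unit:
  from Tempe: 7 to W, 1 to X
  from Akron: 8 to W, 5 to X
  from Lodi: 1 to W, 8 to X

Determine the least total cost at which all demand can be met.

An optimal shipping plan:
  Tempe–X: 10 × $1 = $10
  Akron–W: 50 × $8 = $400
  Lodi–W: 10 × $1 = $10
Total = 10 + 400 + 10 = $420.

420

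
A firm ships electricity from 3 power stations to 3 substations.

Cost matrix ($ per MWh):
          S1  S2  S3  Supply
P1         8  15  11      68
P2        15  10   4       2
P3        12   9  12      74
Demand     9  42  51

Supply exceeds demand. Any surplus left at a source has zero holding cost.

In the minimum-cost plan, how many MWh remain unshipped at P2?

0

An optimal plan:
  P1–S1: 9 × $8 = $72
  P1–S3: 49 × $11 = $539
  P2–S3: 2 × $4 = $8
  P3–S2: 42 × $9 = $378
Total cost = $997.
P2 ships 2 of its 2, leaving 0.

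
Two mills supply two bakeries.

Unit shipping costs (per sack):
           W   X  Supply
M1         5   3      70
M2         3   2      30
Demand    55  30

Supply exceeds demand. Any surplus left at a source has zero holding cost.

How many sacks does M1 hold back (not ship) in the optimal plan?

15

Minimum-cost shipments:
  M1–W: 25 × 5 = 125
  M1–X: 30 × 3 = 90
  M2–W: 30 × 3 = 90
Total cost = 305.
M1 ships 55 of its 70, leaving 15.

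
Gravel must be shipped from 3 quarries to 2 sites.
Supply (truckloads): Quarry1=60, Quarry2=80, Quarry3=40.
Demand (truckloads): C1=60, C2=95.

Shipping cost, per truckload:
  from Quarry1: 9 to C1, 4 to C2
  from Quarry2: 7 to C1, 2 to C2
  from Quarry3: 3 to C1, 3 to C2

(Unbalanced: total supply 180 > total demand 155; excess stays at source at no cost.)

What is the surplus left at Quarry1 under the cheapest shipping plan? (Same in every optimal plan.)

25

An optimal plan:
  Quarry1 to C2: 35 × 4 = 140
  Quarry2 to C1: 20 × 7 = 140
  Quarry2 to C2: 60 × 2 = 120
  Quarry3 to C1: 40 × 3 = 120
Total cost = 520.
Quarry1 ships 35 of its 60, leaving 25.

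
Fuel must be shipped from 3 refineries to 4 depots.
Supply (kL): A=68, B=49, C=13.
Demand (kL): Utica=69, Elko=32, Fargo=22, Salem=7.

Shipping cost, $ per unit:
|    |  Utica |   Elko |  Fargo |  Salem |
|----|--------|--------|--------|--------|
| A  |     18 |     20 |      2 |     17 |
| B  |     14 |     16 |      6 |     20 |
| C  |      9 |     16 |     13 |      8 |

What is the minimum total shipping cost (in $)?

A cheapest plan:
  A to Utica: 7 × $18 = $126
  A to Elko: 32 × $20 = $640
  A to Fargo: 22 × $2 = $44
  A to Salem: 7 × $17 = $119
  B to Utica: 49 × $14 = $686
  C to Utica: 13 × $9 = $117
Total = 126 + 640 + 44 + 119 + 686 + 117 = $1732.
(Supply check: A ships 68; B ships 49; C ships 13.)

1732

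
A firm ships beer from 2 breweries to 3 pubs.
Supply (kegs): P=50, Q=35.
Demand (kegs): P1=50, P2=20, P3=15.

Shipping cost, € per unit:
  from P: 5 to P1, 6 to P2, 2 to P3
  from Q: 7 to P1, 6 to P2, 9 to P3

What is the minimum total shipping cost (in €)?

A cheapest plan:
  P→P1: 35 × €5 = €175
  P→P3: 15 × €2 = €30
  Q→P1: 15 × €7 = €105
  Q→P2: 20 × €6 = €120
Total = 175 + 30 + 105 + 120 = €430.

430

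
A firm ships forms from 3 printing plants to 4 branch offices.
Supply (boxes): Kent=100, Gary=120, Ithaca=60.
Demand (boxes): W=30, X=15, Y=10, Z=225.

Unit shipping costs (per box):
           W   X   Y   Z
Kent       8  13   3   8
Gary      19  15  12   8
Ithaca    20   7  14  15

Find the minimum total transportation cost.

2490

Optimal allocation:
  Kent–W: 30 × 8 = 240
  Kent–Y: 10 × 3 = 30
  Kent–Z: 60 × 8 = 480
  Gary–Z: 120 × 8 = 960
  Ithaca–X: 15 × 7 = 105
  Ithaca–Z: 45 × 15 = 675
Total = 240 + 30 + 480 + 960 + 105 + 675 = 2490.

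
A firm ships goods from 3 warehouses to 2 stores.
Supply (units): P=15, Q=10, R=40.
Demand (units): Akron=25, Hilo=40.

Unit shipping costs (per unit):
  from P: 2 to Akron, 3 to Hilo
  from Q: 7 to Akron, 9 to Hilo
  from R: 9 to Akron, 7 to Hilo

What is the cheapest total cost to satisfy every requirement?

A cheapest plan:
  P to Akron: 15 × 2 = 30
  Q to Akron: 10 × 7 = 70
  R to Hilo: 40 × 7 = 280
Total = 30 + 70 + 280 = 380.

380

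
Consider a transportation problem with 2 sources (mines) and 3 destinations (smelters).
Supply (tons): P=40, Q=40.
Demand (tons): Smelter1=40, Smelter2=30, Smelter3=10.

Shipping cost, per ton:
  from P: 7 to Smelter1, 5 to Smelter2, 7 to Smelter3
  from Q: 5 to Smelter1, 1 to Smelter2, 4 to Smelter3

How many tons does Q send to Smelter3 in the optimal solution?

The minimum-cost plan:
  P–Smelter1: 40 tons
  Q–Smelter2: 30 tons
  Q–Smelter3: 10 tons
Total cost = 350.
So Q→Smelter3 carries 10 tons.

10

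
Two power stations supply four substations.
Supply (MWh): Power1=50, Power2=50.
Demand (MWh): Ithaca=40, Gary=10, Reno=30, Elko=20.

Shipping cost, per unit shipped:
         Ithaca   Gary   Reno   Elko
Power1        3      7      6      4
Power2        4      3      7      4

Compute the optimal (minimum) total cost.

430

One minimum-cost allocation:
  Power1→Ithaca: 40 MWh
  Power1→Reno: 10 MWh
  Power2→Gary: 10 MWh
  Power2→Reno: 20 MWh
  Power2→Elko: 20 MWh
Total cost = 430.
(Supply check: Power1 ships 50; Power2 ships 50.)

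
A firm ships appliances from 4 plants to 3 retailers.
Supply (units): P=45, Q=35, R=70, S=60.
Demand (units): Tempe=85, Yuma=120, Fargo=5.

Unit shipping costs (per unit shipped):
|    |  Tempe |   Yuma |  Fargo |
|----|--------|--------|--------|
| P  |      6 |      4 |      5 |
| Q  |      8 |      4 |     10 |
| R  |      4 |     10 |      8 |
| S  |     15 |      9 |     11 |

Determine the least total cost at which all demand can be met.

1175

One minimum-cost allocation:
  P to Tempe: 15 × 6 = 90
  P to Yuma: 25 × 4 = 100
  P to Fargo: 5 × 5 = 25
  Q to Yuma: 35 × 4 = 140
  R to Tempe: 70 × 4 = 280
  S to Yuma: 60 × 9 = 540
Total = 90 + 100 + 25 + 140 + 280 + 540 = 1175.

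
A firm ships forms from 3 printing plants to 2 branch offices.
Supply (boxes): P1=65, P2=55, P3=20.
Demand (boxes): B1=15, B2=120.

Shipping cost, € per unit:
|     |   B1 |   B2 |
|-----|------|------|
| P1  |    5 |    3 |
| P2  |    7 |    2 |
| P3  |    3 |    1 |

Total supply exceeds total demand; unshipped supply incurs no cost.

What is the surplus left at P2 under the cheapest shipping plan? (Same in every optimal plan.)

0

An optimal plan:
  P1→B2: 60 boxes
  P2→B2: 55 boxes
  P3→B1: 15 boxes
  P3→B2: 5 boxes
Total cost = €340.
P2 ships 55 of its 55, leaving 0.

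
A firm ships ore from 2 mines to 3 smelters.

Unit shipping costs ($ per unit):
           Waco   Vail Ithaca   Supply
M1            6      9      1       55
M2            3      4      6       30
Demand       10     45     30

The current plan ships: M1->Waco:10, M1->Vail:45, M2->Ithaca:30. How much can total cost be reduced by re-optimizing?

Current plan cost = 10·6 + 45·9 + 30·6 = $645.
Optimal plan:
  M1->Waco: 10 × $6 = $60
  M1->Vail: 15 × $9 = $135
  M1->Ithaca: 30 × $1 = $30
  M2->Vail: 30 × $4 = $120
Optimal cost = $345.
Saving = 645 − 345 = $300.

300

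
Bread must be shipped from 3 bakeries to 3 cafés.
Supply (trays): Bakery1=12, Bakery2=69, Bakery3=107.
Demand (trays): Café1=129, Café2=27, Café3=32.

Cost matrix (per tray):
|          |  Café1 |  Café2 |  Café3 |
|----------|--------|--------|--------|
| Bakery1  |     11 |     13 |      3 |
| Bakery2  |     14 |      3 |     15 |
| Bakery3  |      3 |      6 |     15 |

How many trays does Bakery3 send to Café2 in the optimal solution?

0

Solving gives:
  Bakery1→Café3: 12 × 3 = 36
  Bakery2→Café1: 22 × 14 = 308
  Bakery2→Café2: 27 × 3 = 81
  Bakery2→Café3: 20 × 15 = 300
  Bakery3→Café1: 107 × 3 = 321
Total cost = 1046.
The route Bakery3→Café2 is not used.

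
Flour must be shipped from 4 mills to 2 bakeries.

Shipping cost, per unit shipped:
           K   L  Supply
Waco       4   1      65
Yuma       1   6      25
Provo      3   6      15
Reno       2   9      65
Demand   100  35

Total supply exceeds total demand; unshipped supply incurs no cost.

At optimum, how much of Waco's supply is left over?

30

An optimal plan:
  Waco to L: 35 × 1 = 35
  Yuma to K: 25 × 1 = 25
  Provo to K: 10 × 3 = 30
  Reno to K: 65 × 2 = 130
Total cost = 220.
Waco ships 35 of its 65, leaving 30.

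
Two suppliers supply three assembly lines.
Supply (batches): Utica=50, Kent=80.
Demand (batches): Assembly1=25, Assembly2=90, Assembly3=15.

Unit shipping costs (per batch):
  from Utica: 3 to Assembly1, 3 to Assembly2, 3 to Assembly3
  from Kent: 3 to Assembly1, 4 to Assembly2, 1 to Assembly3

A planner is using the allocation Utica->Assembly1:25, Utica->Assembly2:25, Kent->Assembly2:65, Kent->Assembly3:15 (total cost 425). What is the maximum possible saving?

Current plan cost = 25·3 + 25·3 + 65·4 + 15·1 = 425.
Optimal plan:
  Utica to Assembly2: 50 × 3 = 150
  Kent to Assembly1: 25 × 3 = 75
  Kent to Assembly2: 40 × 4 = 160
  Kent to Assembly3: 15 × 1 = 15
Optimal cost = 400.
Saving = 425 − 400 = 25.

25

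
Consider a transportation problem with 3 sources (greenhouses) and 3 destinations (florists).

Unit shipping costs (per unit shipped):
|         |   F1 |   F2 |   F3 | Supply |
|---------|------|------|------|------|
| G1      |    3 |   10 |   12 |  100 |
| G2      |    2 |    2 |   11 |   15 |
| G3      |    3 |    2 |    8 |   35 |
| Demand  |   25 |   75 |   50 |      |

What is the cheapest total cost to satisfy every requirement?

1025

One minimum-cost allocation:
  G1->F1: 25 bunches
  G1->F2: 25 bunches
  G1->F3: 50 bunches
  G2->F2: 15 bunches
  G3->F2: 35 bunches
Total cost = 1025.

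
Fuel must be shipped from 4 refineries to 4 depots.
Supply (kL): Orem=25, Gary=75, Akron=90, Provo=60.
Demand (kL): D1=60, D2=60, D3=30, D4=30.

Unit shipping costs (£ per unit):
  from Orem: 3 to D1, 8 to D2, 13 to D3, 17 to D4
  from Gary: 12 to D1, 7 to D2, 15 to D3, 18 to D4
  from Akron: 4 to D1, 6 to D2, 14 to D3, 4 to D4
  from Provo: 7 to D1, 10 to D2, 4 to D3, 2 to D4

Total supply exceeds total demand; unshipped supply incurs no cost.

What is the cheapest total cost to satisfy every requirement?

Optimal allocation:
  Orem→D1: 25 × £3 = £75
  Gary→D2: 5 × £7 = £35
  Akron→D1: 35 × £4 = £140
  Akron→D2: 55 × £6 = £330
  Provo→D3: 30 × £4 = £120
  Provo→D4: 30 × £2 = £60
Total = 75 + 35 + 140 + 330 + 120 + 60 = £760.
(Supply check: Orem ships 25; Gary ships 5; Akron ships 90; Provo ships 60.)

760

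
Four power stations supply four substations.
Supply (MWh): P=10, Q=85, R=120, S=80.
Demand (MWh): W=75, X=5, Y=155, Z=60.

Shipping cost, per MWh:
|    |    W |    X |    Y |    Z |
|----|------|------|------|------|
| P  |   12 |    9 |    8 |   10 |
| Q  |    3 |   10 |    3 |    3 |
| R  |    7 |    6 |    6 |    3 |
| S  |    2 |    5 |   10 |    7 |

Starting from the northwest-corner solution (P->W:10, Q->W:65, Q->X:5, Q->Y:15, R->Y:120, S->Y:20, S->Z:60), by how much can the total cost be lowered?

Current plan cost = 10·12 + 65·3 + 5·10 + 15·3 + 120·6 + 20·10 + 60·7 = 1750.
Optimal plan:
  P→Y: 10 MWh
  Q→Y: 85 MWh
  R→Y: 60 MWh
  R→Z: 60 MWh
  S→W: 75 MWh
  S→X: 5 MWh
Optimal cost = 1050.
Saving = 1750 − 1050 = 700.

700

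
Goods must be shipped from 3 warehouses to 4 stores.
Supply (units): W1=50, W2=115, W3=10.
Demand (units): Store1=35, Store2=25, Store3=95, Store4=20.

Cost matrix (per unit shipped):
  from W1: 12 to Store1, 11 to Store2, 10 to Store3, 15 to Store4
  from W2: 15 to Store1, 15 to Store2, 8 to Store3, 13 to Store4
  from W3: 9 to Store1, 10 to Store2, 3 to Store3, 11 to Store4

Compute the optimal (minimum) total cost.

An optimal shipping plan:
  W1 to Store1: 25 × 12 = 300
  W1 to Store2: 25 × 11 = 275
  W2 to Store3: 95 × 8 = 760
  W2 to Store4: 20 × 13 = 260
  W3 to Store1: 10 × 9 = 90
Total = 300 + 275 + 760 + 260 + 90 = 1685.

1685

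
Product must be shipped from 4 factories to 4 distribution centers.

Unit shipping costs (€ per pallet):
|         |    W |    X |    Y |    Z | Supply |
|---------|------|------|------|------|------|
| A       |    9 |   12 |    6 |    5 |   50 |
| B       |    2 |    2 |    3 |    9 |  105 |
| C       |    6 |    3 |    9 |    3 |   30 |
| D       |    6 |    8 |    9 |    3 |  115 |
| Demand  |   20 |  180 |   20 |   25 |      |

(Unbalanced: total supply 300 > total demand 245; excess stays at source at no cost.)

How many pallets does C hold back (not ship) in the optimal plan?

0

Minimum-cost shipments:
  A–Y: 20 × €6 = €120
  B–X: 105 × €2 = €210
  C–X: 30 × €3 = €90
  D–W: 20 × €6 = €120
  D–X: 45 × €8 = €360
  D–Z: 25 × €3 = €75
Total cost = €975.
C ships 30 of its 30, leaving 0.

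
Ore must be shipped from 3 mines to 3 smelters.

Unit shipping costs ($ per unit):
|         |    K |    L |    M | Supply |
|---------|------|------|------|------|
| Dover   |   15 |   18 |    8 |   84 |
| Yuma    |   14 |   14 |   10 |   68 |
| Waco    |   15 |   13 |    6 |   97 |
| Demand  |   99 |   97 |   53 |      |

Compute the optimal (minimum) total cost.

3102

Optimal allocation:
  Dover->K: 31 × $15 = $465
  Dover->M: 53 × $8 = $424
  Yuma->K: 68 × $14 = $952
  Waco->L: 97 × $13 = $1261
Total = 465 + 424 + 952 + 1261 = $3102.
(Supply check: Dover ships 84; Yuma ships 68; Waco ships 97.)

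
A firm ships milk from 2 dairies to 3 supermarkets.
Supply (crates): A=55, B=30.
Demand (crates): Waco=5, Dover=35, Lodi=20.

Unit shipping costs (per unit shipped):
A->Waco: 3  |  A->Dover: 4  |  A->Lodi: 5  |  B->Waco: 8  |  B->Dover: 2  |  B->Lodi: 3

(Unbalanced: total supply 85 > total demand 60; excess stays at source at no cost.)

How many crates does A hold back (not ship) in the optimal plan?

An optimal plan:
  A–Waco: 5 × 3 = 15
  A–Dover: 5 × 4 = 20
  A–Lodi: 20 × 5 = 100
  B–Dover: 30 × 2 = 60
Total cost = 195.
A ships 30 of its 55, leaving 25.

25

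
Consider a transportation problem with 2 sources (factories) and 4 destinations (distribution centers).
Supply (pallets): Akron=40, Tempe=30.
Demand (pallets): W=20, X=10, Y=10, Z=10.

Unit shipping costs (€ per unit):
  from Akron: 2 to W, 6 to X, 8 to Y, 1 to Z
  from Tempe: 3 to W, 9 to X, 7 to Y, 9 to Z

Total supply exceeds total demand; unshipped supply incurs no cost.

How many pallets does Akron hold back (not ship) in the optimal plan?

0

An optimal plan:
  Akron->W: 20 × €2 = €40
  Akron->X: 10 × €6 = €60
  Akron->Z: 10 × €1 = €10
  Tempe->Y: 10 × €7 = €70
Total cost = €180.
Akron ships 40 of its 40, leaving 0.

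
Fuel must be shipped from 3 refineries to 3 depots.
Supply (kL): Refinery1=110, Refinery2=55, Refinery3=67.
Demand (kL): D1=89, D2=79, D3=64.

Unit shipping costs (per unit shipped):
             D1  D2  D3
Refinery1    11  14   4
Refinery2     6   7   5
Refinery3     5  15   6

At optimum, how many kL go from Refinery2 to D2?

55

Optimal shipments:
  Refinery1->D1: 22 × 11 = 242
  Refinery1->D2: 24 × 14 = 336
  Refinery1->D3: 64 × 4 = 256
  Refinery2->D2: 55 × 7 = 385
  Refinery3->D1: 67 × 5 = 335
Total cost = 1554.
So Refinery2→D2 carries 55 kL.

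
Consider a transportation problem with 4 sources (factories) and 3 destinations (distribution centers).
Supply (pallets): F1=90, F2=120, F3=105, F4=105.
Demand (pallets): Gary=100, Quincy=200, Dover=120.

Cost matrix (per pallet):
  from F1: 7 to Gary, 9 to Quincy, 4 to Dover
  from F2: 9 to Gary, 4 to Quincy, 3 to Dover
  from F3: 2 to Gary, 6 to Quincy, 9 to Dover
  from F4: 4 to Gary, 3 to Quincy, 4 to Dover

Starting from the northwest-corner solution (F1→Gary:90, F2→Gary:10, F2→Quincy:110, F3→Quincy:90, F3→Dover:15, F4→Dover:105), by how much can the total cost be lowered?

Current plan cost = 90·7 + 10·9 + 110·4 + 90·6 + 15·9 + 105·4 = 2255.
Optimal plan:
  F1→Dover: 90 × 4 = 360
  F2→Quincy: 90 × 4 = 360
  F2→Dover: 30 × 3 = 90
  F3→Gary: 100 × 2 = 200
  F3→Quincy: 5 × 6 = 30
  F4→Quincy: 105 × 3 = 315
Optimal cost = 1355.
Saving = 2255 − 1355 = 900.

900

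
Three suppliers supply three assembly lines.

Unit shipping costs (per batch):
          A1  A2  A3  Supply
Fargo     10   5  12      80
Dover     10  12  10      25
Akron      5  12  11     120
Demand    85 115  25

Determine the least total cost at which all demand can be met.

A cheapest plan:
  Fargo→A2: 80 × 5 = 400
  Dover→A3: 25 × 10 = 250
  Akron→A1: 85 × 5 = 425
  Akron→A2: 35 × 12 = 420
Total = 400 + 250 + 425 + 420 = 1495.

1495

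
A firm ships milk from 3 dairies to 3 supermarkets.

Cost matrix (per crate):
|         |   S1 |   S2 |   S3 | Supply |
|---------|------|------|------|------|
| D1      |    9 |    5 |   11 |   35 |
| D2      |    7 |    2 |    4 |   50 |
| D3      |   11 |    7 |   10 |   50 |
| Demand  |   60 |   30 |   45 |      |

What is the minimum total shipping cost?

955

A cheapest plan:
  D1–S1: 10 × 9 = 90
  D1–S2: 25 × 5 = 125
  D2–S2: 5 × 2 = 10
  D2–S3: 45 × 4 = 180
  D3–S1: 50 × 11 = 550
Total = 90 + 125 + 10 + 180 + 550 = 955.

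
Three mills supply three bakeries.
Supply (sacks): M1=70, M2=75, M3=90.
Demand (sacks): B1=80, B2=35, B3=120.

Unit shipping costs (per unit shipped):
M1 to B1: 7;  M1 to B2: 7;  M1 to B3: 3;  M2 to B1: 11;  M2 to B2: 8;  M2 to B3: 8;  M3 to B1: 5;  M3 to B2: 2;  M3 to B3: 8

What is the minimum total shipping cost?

1230

Optimal allocation:
  M1–B3: 70 sacks
  M2–B1: 25 sacks
  M2–B3: 50 sacks
  M3–B1: 55 sacks
  M3–B2: 35 sacks
Total cost = 1230.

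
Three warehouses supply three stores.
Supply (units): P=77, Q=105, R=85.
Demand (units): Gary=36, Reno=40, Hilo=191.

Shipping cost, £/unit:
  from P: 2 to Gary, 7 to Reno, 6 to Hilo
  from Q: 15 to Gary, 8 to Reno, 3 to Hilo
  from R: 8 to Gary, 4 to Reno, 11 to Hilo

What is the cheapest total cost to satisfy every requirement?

Optimal allocation:
  P–Gary: 36 × £2 = £72
  P–Hilo: 41 × £6 = £246
  Q–Hilo: 105 × £3 = £315
  R–Reno: 40 × £4 = £160
  R–Hilo: 45 × £11 = £495
Total = 72 + 246 + 315 + 160 + 495 = £1288.
(Supply check: P ships 77; Q ships 105; R ships 85.)

1288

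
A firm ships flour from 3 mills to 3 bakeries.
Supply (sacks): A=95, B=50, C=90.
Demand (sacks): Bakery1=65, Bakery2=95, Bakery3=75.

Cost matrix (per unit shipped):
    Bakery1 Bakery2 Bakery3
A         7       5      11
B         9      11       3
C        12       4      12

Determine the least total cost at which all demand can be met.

1265

A cheapest plan:
  A to Bakery1: 65 × 7 = 455
  A to Bakery2: 5 × 5 = 25
  A to Bakery3: 25 × 11 = 275
  B to Bakery3: 50 × 3 = 150
  C to Bakery2: 90 × 4 = 360
Total = 455 + 25 + 275 + 150 + 360 = 1265.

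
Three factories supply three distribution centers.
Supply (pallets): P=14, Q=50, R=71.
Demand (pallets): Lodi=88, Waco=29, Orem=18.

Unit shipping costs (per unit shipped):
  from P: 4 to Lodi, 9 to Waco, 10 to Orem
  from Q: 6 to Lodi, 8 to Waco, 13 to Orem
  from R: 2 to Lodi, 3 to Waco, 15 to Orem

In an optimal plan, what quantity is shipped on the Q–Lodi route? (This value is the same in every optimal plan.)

46

Solving gives:
  P→Orem: 14 × 10 = 140
  Q→Lodi: 46 × 6 = 276
  Q→Orem: 4 × 13 = 52
  R→Lodi: 42 × 2 = 84
  R→Waco: 29 × 3 = 87
Total cost = 639.
So Q→Lodi carries 46 pallets.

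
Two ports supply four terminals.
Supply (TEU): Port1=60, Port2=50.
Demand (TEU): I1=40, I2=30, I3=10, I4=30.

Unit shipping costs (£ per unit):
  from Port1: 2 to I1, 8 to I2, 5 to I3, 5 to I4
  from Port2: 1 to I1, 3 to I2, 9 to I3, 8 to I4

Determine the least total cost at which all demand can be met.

An optimal shipping plan:
  Port1->I1: 20 × £2 = £40
  Port1->I3: 10 × £5 = £50
  Port1->I4: 30 × £5 = £150
  Port2->I1: 20 × £1 = £20
  Port2->I2: 30 × £3 = £90
Total = 40 + 50 + 150 + 20 + 90 = £350.
(Supply check: Port1 ships 60; Port2 ships 50.)

350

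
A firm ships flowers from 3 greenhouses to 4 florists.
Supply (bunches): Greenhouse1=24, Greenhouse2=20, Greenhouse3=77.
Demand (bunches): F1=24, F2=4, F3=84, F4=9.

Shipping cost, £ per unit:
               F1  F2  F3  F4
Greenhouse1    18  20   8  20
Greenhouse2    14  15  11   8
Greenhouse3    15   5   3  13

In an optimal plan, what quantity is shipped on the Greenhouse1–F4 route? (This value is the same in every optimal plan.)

The minimum-cost plan:
  Greenhouse1–F1: 13 bunches
  Greenhouse1–F3: 11 bunches
  Greenhouse2–F1: 11 bunches
  Greenhouse2–F4: 9 bunches
  Greenhouse3–F2: 4 bunches
  Greenhouse3–F3: 73 bunches
Total cost = £787.
The route Greenhouse1→F4 is not used.

0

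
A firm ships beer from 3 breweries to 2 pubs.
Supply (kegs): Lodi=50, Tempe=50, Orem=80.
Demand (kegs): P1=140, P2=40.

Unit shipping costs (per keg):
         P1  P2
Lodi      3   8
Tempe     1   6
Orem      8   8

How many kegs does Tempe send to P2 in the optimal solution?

Optimal shipments:
  Lodi to P1: 50 × 3 = 150
  Tempe to P1: 50 × 1 = 50
  Orem to P1: 40 × 8 = 320
  Orem to P2: 40 × 8 = 320
Total cost = 840.
The route Tempe→P2 is not used.

0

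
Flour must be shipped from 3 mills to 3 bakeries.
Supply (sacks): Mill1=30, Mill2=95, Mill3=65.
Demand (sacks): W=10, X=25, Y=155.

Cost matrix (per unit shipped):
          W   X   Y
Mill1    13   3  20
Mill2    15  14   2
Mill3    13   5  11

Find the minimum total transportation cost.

One minimum-cost allocation:
  Mill1–W: 5 × 13 = 65
  Mill1–X: 25 × 3 = 75
  Mill2–Y: 95 × 2 = 190
  Mill3–W: 5 × 13 = 65
  Mill3–Y: 60 × 11 = 660
Total = 65 + 75 + 190 + 65 + 660 = 1055.
(Supply check: Mill1 ships 30; Mill2 ships 95; Mill3 ships 65.)

1055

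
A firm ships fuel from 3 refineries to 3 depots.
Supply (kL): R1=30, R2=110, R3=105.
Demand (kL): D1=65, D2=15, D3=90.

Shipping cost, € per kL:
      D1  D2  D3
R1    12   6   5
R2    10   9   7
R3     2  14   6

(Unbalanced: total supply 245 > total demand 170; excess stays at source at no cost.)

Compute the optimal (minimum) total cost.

One minimum-cost allocation:
  R1–D2: 15 × €6 = €90
  R1–D3: 15 × €5 = €75
  R2–D3: 35 × €7 = €245
  R3–D1: 65 × €2 = €130
  R3–D3: 40 × €6 = €240
Total = 90 + 75 + 245 + 130 + 240 = €780.

780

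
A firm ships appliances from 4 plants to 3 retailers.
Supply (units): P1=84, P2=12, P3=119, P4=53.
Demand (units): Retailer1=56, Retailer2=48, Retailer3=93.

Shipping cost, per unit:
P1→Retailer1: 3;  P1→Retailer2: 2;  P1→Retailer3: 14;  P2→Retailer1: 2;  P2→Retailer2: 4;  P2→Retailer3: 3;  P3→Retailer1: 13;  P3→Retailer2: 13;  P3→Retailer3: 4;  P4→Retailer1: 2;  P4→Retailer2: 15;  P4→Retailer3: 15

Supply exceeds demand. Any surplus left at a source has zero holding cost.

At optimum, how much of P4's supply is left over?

0

An optimal plan:
  P1 to Retailer2: 48 units
  P2 to Retailer1: 3 units
  P2 to Retailer3: 9 units
  P3 to Retailer3: 84 units
  P4 to Retailer1: 53 units
Total cost = 571.
P4 ships 53 of its 53, leaving 0.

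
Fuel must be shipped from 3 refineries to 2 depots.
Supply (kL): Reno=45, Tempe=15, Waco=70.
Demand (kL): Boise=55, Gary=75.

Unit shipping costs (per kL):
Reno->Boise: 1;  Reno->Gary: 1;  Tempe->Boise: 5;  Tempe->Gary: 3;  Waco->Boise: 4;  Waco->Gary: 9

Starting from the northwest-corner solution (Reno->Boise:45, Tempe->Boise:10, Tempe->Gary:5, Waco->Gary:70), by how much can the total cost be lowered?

Current plan cost = 45·1 + 10·5 + 5·3 + 70·9 = 740.
Optimal plan:
  Reno→Gary: 45 × 1 = 45
  Tempe→Gary: 15 × 3 = 45
  Waco→Boise: 55 × 4 = 220
  Waco→Gary: 15 × 9 = 135
Optimal cost = 445.
Saving = 740 − 445 = 295.

295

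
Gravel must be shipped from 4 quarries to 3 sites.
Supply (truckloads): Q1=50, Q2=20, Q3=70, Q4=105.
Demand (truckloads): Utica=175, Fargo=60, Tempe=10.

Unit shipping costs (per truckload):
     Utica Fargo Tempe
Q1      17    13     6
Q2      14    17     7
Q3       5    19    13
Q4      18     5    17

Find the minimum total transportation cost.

Optimal allocation:
  Q1→Utica: 40 truckloads
  Q1→Tempe: 10 truckloads
  Q2→Utica: 20 truckloads
  Q3→Utica: 70 truckloads
  Q4→Utica: 45 truckloads
  Q4→Fargo: 60 truckloads
Total cost = 2480.

2480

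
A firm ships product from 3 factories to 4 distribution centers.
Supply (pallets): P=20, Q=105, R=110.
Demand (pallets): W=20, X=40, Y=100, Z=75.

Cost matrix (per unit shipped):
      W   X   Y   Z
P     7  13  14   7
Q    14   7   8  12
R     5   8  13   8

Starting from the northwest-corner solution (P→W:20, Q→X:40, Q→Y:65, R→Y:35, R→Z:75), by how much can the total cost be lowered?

200

Current plan cost = 20·7 + 40·7 + 65·8 + 35·13 + 75·8 = 1995.
Optimal plan:
  P–Z: 20 pallets
  Q–X: 5 pallets
  Q–Y: 100 pallets
  R–W: 20 pallets
  R–X: 35 pallets
  R–Z: 55 pallets
Optimal cost = 1795.
Saving = 1995 − 1795 = 200.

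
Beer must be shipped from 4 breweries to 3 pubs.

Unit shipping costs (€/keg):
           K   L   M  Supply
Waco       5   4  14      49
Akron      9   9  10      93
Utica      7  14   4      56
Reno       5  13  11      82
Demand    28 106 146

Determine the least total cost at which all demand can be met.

2027

Optimal allocation:
  Waco→L: 49 × €4 = €196
  Akron→L: 57 × €9 = €513
  Akron→M: 36 × €10 = €360
  Utica→M: 56 × €4 = €224
  Reno→K: 28 × €5 = €140
  Reno→M: 54 × €11 = €594
Total = 196 + 513 + 360 + 224 + 140 + 594 = €2027.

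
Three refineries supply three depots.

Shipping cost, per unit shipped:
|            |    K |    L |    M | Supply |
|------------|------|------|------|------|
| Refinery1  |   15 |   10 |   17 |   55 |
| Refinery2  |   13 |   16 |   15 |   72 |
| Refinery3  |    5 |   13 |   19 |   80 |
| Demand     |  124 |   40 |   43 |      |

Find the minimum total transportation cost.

2047

A cheapest plan:
  Refinery1->L: 40 × 10 = 400
  Refinery1->M: 15 × 17 = 255
  Refinery2->K: 44 × 13 = 572
  Refinery2->M: 28 × 15 = 420
  Refinery3->K: 80 × 5 = 400
Total = 400 + 255 + 572 + 420 + 400 = 2047.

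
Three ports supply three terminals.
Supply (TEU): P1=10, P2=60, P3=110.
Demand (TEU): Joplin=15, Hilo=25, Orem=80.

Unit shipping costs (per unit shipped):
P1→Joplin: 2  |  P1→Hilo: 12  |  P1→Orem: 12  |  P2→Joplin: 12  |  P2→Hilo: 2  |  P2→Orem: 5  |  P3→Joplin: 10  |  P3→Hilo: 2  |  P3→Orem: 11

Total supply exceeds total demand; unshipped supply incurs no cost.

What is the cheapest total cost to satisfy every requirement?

An optimal shipping plan:
  P1 to Joplin: 10 × 2 = 20
  P2 to Orem: 60 × 5 = 300
  P3 to Joplin: 5 × 10 = 50
  P3 to Hilo: 25 × 2 = 50
  P3 to Orem: 20 × 11 = 220
Total = 20 + 300 + 50 + 50 + 220 = 640.
(Supply check: P1 ships 10; P2 ships 60; P3 ships 50.)

640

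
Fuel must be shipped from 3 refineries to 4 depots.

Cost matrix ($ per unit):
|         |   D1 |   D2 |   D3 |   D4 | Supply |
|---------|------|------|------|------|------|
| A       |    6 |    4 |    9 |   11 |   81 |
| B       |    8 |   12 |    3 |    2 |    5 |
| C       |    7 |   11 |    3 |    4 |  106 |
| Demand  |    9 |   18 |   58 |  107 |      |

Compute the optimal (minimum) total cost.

An optimal shipping plan:
  A to D1: 9 × $6 = $54
  A to D2: 18 × $4 = $72
  A to D3: 54 × $9 = $486
  B to D4: 5 × $2 = $10
  C to D3: 4 × $3 = $12
  C to D4: 102 × $4 = $408
Total = 54 + 72 + 486 + 10 + 12 + 408 = $1042.
(Supply check: A ships 81; B ships 5; C ships 106.)

1042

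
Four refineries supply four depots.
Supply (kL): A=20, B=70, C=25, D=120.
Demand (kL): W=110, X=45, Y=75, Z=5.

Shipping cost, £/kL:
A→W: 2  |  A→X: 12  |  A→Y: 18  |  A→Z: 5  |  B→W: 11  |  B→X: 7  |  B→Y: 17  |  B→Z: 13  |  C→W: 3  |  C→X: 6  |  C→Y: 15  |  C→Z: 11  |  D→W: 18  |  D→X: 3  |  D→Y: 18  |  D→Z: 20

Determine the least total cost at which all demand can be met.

Optimal allocation:
  A to W: 20 × £2 = £40
  B to W: 65 × £11 = £715
  B to Z: 5 × £13 = £65
  C to W: 25 × £3 = £75
  D to X: 45 × £3 = £135
  D to Y: 75 × £18 = £1350
Total = 40 + 715 + 65 + 75 + 135 + 1350 = £2380.
(Supply check: A ships 20; B ships 70; C ships 25; D ships 120.)

2380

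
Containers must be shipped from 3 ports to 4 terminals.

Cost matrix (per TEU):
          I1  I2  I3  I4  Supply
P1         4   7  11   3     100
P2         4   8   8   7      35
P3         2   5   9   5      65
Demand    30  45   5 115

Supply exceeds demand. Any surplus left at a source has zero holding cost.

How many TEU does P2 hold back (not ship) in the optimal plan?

5

An optimal plan:
  P1–I4: 100 × 3 = 300
  P2–I1: 25 × 4 = 100
  P2–I3: 5 × 8 = 40
  P3–I1: 5 × 2 = 10
  P3–I2: 45 × 5 = 225
  P3–I4: 15 × 5 = 75
Total cost = 750.
P2 ships 30 of its 35, leaving 5.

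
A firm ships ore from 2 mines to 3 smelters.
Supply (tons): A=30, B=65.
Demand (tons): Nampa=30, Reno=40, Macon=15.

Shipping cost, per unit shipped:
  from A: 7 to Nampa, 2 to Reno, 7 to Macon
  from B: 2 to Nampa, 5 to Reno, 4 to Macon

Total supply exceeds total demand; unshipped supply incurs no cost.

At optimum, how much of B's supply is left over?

An optimal plan:
  A–Reno: 30 × 2 = 60
  B–Nampa: 30 × 2 = 60
  B–Reno: 10 × 5 = 50
  B–Macon: 15 × 4 = 60
Total cost = 230.
B ships 55 of its 65, leaving 10.

10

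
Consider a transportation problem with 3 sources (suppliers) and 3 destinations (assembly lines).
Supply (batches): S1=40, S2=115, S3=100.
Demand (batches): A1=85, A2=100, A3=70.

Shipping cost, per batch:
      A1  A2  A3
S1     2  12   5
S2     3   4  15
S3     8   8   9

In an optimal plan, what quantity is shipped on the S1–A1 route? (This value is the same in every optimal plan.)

40

Optimal shipments:
  S1->A1: 40 × 2 = 80
  S2->A1: 45 × 3 = 135
  S2->A2: 70 × 4 = 280
  S3->A2: 30 × 8 = 240
  S3->A3: 70 × 9 = 630
Total cost = 1365.
So S1→A1 carries 40 batches.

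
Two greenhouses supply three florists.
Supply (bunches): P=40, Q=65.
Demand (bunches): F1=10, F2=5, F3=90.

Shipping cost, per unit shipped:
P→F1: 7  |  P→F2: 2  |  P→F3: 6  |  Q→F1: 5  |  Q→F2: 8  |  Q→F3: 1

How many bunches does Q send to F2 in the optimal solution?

Optimal shipments:
  P→F1: 10 × 7 = 70
  P→F2: 5 × 2 = 10
  P→F3: 25 × 6 = 150
  Q→F3: 65 × 1 = 65
Total cost = 295.
The route Q→F2 is not used.

0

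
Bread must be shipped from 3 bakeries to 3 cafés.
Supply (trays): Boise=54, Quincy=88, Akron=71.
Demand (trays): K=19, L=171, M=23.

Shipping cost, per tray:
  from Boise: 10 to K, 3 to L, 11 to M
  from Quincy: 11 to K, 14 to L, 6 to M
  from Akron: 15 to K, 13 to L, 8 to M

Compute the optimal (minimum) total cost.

2076

Optimal allocation:
  Boise–L: 54 × 3 = 162
  Quincy–K: 19 × 11 = 209
  Quincy–L: 46 × 14 = 644
  Quincy–M: 23 × 6 = 138
  Akron–L: 71 × 13 = 923
Total = 162 + 209 + 644 + 138 + 923 = 2076.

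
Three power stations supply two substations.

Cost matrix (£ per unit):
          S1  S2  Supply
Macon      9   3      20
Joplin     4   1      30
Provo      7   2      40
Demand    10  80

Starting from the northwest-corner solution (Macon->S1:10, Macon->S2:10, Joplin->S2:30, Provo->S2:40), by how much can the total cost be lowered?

Current plan cost = 10·9 + 10·3 + 30·1 + 40·2 = £230.
Optimal plan:
  Macon to S2: 20 × £3 = £60
  Joplin to S1: 10 × £4 = £40
  Joplin to S2: 20 × £1 = £20
  Provo to S2: 40 × £2 = £80
Optimal cost = £200.
Saving = 230 − 200 = £30.

30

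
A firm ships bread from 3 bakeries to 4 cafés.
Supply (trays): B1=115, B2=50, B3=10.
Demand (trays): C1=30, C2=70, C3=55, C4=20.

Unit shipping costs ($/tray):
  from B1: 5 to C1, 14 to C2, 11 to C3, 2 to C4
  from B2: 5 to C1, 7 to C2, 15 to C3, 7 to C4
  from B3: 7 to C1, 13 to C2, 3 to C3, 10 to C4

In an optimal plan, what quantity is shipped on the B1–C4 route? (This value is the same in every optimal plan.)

20

Solving gives:
  B1–C1: 30 trays
  B1–C2: 20 trays
  B1–C3: 45 trays
  B1–C4: 20 trays
  B2–C2: 50 trays
  B3–C3: 10 trays
Total cost = $1345.
So B1→C4 carries 20 trays.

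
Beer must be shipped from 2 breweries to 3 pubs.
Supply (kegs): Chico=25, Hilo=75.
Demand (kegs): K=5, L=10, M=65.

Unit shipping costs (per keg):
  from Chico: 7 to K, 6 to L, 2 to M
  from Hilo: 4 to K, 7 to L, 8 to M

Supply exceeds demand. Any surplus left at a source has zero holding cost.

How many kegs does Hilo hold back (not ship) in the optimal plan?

Minimum-cost shipments:
  Chico→M: 25 × 2 = 50
  Hilo→K: 5 × 4 = 20
  Hilo→L: 10 × 7 = 70
  Hilo→M: 40 × 8 = 320
Total cost = 460.
Hilo ships 55 of its 75, leaving 20.

20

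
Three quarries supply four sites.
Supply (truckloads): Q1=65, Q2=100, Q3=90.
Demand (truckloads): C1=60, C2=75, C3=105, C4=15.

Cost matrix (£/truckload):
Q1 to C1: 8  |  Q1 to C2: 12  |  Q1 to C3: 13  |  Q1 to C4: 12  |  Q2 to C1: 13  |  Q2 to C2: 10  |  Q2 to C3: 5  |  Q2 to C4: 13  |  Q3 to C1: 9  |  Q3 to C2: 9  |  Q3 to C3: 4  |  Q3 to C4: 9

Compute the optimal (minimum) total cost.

1825

An optimal shipping plan:
  Q1–C1: 60 × £8 = £480
  Q1–C4: 5 × £12 = £60
  Q2–C2: 75 × £10 = £750
  Q2–C3: 25 × £5 = £125
  Q3–C3: 80 × £4 = £320
  Q3–C4: 10 × £9 = £90
Total = 480 + 60 + 750 + 125 + 320 + 90 = £1825.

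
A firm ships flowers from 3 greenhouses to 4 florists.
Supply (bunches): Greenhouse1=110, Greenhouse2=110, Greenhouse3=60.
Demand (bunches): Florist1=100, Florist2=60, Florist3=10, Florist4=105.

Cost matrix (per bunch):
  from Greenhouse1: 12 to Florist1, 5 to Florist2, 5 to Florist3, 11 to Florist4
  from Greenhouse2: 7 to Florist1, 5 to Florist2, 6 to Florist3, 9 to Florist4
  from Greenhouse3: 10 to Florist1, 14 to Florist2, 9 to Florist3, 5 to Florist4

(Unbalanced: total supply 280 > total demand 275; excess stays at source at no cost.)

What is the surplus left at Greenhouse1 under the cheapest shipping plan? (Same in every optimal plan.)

An optimal plan:
  Greenhouse1->Florist2: 60 × 5 = 300
  Greenhouse1->Florist3: 10 × 5 = 50
  Greenhouse1->Florist4: 35 × 11 = 385
  Greenhouse2->Florist1: 100 × 7 = 700
  Greenhouse2->Florist4: 10 × 9 = 90
  Greenhouse3->Florist4: 60 × 5 = 300
Total cost = 1825.
Greenhouse1 ships 105 of its 110, leaving 5.

5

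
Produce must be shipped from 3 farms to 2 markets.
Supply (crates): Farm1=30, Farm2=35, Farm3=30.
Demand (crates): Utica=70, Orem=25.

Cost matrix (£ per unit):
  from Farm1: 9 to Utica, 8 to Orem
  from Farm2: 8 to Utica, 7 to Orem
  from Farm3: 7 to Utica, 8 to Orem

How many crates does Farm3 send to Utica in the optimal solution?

The minimum-cost plan:
  Farm1→Utica: 5 × £9 = £45
  Farm1→Orem: 25 × £8 = £200
  Farm2→Utica: 35 × £8 = £280
  Farm3→Utica: 30 × £7 = £210
Total cost = £735.
So Farm3→Utica carries 30 crates.

30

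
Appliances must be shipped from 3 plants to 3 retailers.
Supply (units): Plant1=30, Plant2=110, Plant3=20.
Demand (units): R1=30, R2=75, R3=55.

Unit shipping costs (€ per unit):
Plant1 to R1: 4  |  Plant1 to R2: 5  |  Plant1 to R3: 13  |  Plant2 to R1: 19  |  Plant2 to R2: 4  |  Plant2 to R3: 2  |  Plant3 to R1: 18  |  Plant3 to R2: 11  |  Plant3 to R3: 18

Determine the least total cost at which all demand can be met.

670

An optimal shipping plan:
  Plant1–R1: 30 × €4 = €120
  Plant2–R2: 55 × €4 = €220
  Plant2–R3: 55 × €2 = €110
  Plant3–R2: 20 × €11 = €220
Total = 120 + 220 + 110 + 220 = €670.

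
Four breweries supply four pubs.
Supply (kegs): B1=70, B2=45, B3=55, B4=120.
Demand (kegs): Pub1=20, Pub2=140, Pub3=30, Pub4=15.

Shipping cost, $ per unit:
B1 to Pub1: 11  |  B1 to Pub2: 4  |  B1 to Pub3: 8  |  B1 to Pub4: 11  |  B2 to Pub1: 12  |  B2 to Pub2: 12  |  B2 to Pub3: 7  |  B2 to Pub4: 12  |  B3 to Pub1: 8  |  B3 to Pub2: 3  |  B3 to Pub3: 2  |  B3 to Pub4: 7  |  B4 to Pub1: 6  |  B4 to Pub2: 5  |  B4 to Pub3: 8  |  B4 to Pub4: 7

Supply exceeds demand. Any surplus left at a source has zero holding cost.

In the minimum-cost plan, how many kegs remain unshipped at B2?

45

Minimum-cost shipments:
  B1->Pub2: 70 kegs
  B3->Pub2: 25 kegs
  B3->Pub3: 30 kegs
  B4->Pub1: 20 kegs
  B4->Pub2: 45 kegs
  B4->Pub4: 15 kegs
Total cost = $865.
B2 ships 0 of its 45, leaving 45.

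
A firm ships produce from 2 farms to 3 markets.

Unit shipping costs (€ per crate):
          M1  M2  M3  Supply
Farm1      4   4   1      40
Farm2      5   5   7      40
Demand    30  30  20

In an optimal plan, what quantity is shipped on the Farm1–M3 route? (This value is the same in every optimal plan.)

20

Solving gives:
  Farm1–M1: 20 crates
  Farm1–M3: 20 crates
  Farm2–M1: 10 crates
  Farm2–M2: 30 crates
Total cost = €300.
So Farm1→M3 carries 20 crates.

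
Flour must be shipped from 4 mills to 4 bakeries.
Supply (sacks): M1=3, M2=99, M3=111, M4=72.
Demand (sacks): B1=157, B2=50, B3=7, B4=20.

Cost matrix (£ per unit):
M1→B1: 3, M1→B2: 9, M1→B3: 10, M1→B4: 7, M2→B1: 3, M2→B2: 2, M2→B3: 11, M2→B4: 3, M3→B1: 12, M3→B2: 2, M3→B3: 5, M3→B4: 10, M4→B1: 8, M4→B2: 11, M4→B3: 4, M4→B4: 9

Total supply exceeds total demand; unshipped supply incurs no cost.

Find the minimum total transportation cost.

1047

One minimum-cost allocation:
  M1->B1: 3 sacks
  M2->B1: 82 sacks
  M2->B4: 17 sacks
  M3->B2: 50 sacks
  M3->B3: 7 sacks
  M3->B4: 3 sacks
  M4->B1: 72 sacks
Total cost = £1047.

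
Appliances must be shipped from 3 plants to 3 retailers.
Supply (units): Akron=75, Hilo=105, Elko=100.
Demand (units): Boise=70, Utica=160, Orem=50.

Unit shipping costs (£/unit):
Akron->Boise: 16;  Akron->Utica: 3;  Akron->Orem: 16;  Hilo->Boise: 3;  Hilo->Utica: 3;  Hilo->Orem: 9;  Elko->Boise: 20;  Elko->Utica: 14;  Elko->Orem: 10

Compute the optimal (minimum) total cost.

1740

One minimum-cost allocation:
  Akron to Utica: 75 × £3 = £225
  Hilo to Boise: 70 × £3 = £210
  Hilo to Utica: 35 × £3 = £105
  Elko to Utica: 50 × £14 = £700
  Elko to Orem: 50 × £10 = £500
Total = 225 + 210 + 105 + 700 + 500 = £1740.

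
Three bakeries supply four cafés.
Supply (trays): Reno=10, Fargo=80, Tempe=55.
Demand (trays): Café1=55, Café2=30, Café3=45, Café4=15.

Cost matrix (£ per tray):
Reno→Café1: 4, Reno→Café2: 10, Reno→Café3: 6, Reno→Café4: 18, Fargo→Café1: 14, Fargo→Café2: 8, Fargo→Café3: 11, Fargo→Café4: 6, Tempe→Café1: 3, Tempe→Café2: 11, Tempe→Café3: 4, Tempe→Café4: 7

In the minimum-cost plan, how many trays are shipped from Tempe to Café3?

10

Optimal shipments:
  Reno–Café1: 10 × £4 = £40
  Fargo–Café2: 30 × £8 = £240
  Fargo–Café3: 35 × £11 = £385
  Fargo–Café4: 15 × £6 = £90
  Tempe–Café1: 45 × £3 = £135
  Tempe–Café3: 10 × £4 = £40
Total cost = £930.
So Tempe→Café3 carries 10 trays.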